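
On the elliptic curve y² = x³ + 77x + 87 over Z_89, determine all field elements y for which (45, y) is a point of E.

x³ + 77x + 87 = 94677 ≡ 70 (mod 89).
70 is a non-residue mod 89; no y exists.

none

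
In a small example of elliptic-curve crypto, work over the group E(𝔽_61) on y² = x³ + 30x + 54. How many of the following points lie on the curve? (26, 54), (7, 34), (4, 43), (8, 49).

2

(26, 54): 54² ≡ 49, rhs ≡ 49 → on.
(7, 34): 34² ≡ 58, rhs ≡ 58 → on.
(4, 43): 43² ≡ 19, rhs ≡ 55 → off.
(8, 49): 49² ≡ 22, rhs ≡ 13 → off.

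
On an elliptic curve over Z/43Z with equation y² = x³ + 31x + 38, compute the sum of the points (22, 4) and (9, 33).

(4, 22)

(22, 4) + (9, 33). λ = (33 - 4)/(9 - 22) ≡ 29/30 mod 43. 30⁻¹ ≡ 33 (mod 43), so λ ≡ 11.
  x = λ² - 22 - 9 = 121 - 31 ≡ 4; y = λ·(22 - 4) - 4 ≡ 22. → (4, 22)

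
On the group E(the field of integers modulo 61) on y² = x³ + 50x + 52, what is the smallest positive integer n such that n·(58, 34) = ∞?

4

2P: tangent at (58, 34): λ = (3·58² + 50)/(2·34) ≡ 16/7. 7⁻¹ ≡ 35 (mod 61), so λ ≡ 16·35 ≡ 11.
  x = λ² - 58 - 58 = 121 - 116 ≡ 5; y = λ·(58 - 5) - 34 ≡ 0. → (5, 0)
3P: (5, 0) + (58, 34). λ = (34 - 0)/(58 - 5) ≡ 34/53 mod 61. 53⁻¹ ≡ 38 (mod 61), so λ ≡ 11.
  x = λ² - 5 - 58 = 121 - 63 ≡ 58; y = λ·(5 - 58) - 0 ≡ 27. → (58, 27)
4P: (58, 27) + (58, 34): same x and y₁ ≡ -y₂, so the sum is ∞.
4P = ∞, so the order is 4.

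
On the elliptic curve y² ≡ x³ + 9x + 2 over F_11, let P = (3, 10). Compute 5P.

O

Repeated addition: build up to 5P.
2P: tangent at (3, 10): λ = (3·3² + 9)/(2·10) ≡ 3/9. 9⁻¹ ≡ 5 (mod 11), so λ ≡ 3·5 ≡ 4.
  x = λ² - 3 - 3 = 16 - 6 ≡ 10; y = λ·(3 - 10) - 10 ≡ 6. → (10, 6)
3P: (10, 6) + (3, 10). λ = (10 - 6)/(3 - 10) ≡ 4/4 mod 11. 4⁻¹ ≡ 3 (mod 11) since 4·3 = 12 ≡ 1, so λ ≡ 1.
  x = λ² - 10 - 3 = 1 - 13 ≡ 10; y = λ·(10 - 10) - 6 ≡ 5. → (10, 5)
4P: (10, 5) + (3, 10). λ = (10 - 5)/(3 - 10) ≡ 5/4 mod 11. 4⁻¹ ≡ 3 (mod 11) since 4·3 = 12 ≡ 1, so λ ≡ 4.
  x = λ² - 10 - 3 = 16 - 13 ≡ 3; y = λ·(10 - 3) - 5 ≡ 1. → (3, 1)
5P: (3, 1) + (3, 10): same x and y₁ ≡ -y₂, so the sum is the point at infinity.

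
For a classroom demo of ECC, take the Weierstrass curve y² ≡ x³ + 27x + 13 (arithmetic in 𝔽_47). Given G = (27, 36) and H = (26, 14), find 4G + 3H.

First 4G:
Repeated addition: build up to 4G.
2G: tangent at (27, 36): λ = (3·27² + 27)/(2·36) ≡ 5/25. 25⁻¹ ≡ 32 (mod 47), so λ ≡ 5·32 ≡ 19.
  x = λ² - 27 - 27 = 361 - 54 ≡ 25; y = λ·(27 - 25) - 36 ≡ 2. → (25, 2)
3G: (25, 2) + (27, 36). λ = (36 - 2)/(27 - 25) ≡ 34/2 mod 47. 2⁻¹ ≡ 24 (mod 47), so λ ≡ 17.
  x = λ² - 25 - 27 = 289 - 52 ≡ 2; y = λ·(25 - 2) - 2 ≡ 13. → (2, 13)
4G: (2, 13) + (27, 36). λ = (36 - 13)/(27 - 2) ≡ 23/25 mod 47. 25⁻¹ ≡ 32 (mod 47) since 25·32 = 800 ≡ 1, so λ ≡ 31.
  x = λ² - 2 - 27 = 961 - 29 ≡ 39; y = λ·(2 - 39) - 13 ≡ 15. → (39, 15)
4G = (39, 15).
Next 3H:
Repeated addition: build up to 3H.
2H: tangent at (26, 14): λ = (3·26² + 27)/(2·14) ≡ 34/28. 28⁻¹ ≡ 42 (mod 47), so λ ≡ 34·42 ≡ 18.
  x = λ² - 26 - 26 = 324 - 52 ≡ 37; y = λ·(26 - 37) - 14 ≡ 23. → (37, 23)
3H: (37, 23) + (26, 14). λ = (14 - 23)/(26 - 37) ≡ 38/36 mod 47. 36⁻¹ ≡ 17 (mod 47), so λ ≡ 35.
  x = λ² - 37 - 26 = 1225 - 63 ≡ 34; y = λ·(37 - 34) - 23 ≡ 35. → (34, 35)
3H = (34, 35).
Finally 4G + 3H:
(39, 15) + (34, 35). λ = (35 - 15)/(34 - 39) ≡ 20/42 mod 47. 42⁻¹ ≡ 28 (mod 47), so λ ≡ 43.
  x = λ² - 39 - 34 = 1849 - 73 ≡ 37; y = λ·(39 - 37) - 15 ≡ 24. → (37, 24)

(37, 24)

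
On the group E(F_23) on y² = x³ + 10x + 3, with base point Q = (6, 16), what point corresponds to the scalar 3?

Repeated addition: build up to 3Q.
2Q: tangent at (6, 16): λ = (3·6² + 10)/(2·16) ≡ 3/9. 9⁻¹ ≡ 18 (mod 23), so λ ≡ 3·18 ≡ 8.
  x = λ² - 6 - 6 = 64 - 12 ≡ 6; y = λ·(6 - 6) - 16 ≡ 7. → (6, 7)
3Q: (6, 7) + (6, 16): same x and y₁ ≡ -y₂, so the sum is 𝒪.

O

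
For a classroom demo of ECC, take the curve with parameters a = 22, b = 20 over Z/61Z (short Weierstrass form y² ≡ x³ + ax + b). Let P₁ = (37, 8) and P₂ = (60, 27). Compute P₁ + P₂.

(37, 8) + (60, 27). λ = (27 - 8)/(60 - 37) ≡ 19/23 mod 61. 23⁻¹ ≡ 8 (mod 61), so λ ≡ 30.
  x = λ² - 37 - 60 = 900 - 97 ≡ 10; y = λ·(37 - 10) - 8 ≡ 9. → (10, 9)

(10, 9)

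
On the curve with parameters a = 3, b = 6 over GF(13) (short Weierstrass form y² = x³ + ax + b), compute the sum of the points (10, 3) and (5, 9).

(1, 7)

(10, 3) + (5, 9). λ = (9 - 3)/(5 - 10) ≡ 6/8 mod 13. 8⁻¹ ≡ 5 (mod 13), so λ ≡ 4.
  x = λ² - 10 - 5 = 16 - 15 ≡ 1; y = λ·(10 - 1) - 3 ≡ 7. → (1, 7)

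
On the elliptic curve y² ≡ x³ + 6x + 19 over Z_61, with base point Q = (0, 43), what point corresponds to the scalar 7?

Repeated addition: build up to 7Q.
2Q: tangent at (0, 43): λ = (3·0² + 6)/(2·43) ≡ 6/25. 25⁻¹ ≡ 22 (mod 61) since 25·22 = 550 ≡ 1, so λ ≡ 6·22 ≡ 10.
  x = λ² - 0 - 0 = 100 - 0 ≡ 39; y = λ·(0 - 39) - 43 ≡ 55. → (39, 55)
3Q: (39, 55) + (0, 43). λ = (43 - 55)/(0 - 39) ≡ 49/22 mod 61. 22⁻¹ ≡ 25 (mod 61), so λ ≡ 5.
  x = λ² - 39 - 0 = 25 - 39 ≡ 47; y = λ·(39 - 47) - 55 ≡ 27. → (47, 27)
4Q: (47, 27) + (0, 43). λ = (43 - 27)/(0 - 47) ≡ 16/14 mod 61. 14⁻¹ ≡ 48 (mod 61), so λ ≡ 36.
  x = λ² - 47 - 0 = 1296 - 47 ≡ 29; y = λ·(47 - 29) - 27 ≡ 11. → (29, 11)
5Q: (29, 11) + (0, 43). λ = (43 - 11)/(0 - 29) ≡ 32/32 mod 61. 32⁻¹ ≡ 21 (mod 61), so λ ≡ 1.
  x = λ² - 29 - 0 = 1 - 29 ≡ 33; y = λ·(29 - 33) - 11 ≡ 46. → (33, 46)
6Q: (33, 46) + (0, 43). λ = (43 - 46)/(0 - 33) ≡ 58/28 mod 61. 28⁻¹ ≡ 24 (mod 61) since 28·24 = 672 ≡ 1, so λ ≡ 50.
  x = λ² - 33 - 0 = 2500 - 33 ≡ 27; y = λ·(33 - 27) - 46 ≡ 10. → (27, 10)
7Q: (27, 10) + (0, 43). λ = (43 - 10)/(0 - 27) ≡ 33/34 mod 61. 34⁻¹ ≡ 9 (mod 61), so λ ≡ 53.
  x = λ² - 27 - 0 = 2809 - 27 ≡ 37; y = λ·(27 - 37) - 10 ≡ 9. → (37, 9)

(37, 9)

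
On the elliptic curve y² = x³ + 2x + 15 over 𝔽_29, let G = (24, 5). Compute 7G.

(5, 18)

Double-and-add on 7 = (111)₂. Start with G = (24, 5) for the leading 1-bit.
double: tangent at (24, 5): λ = (3·24² + 2)/(2·5) ≡ 19/10. 10⁻¹ ≡ 3 (mod 29) since 10·3 = 30 ≡ 1, so λ ≡ 19·3 ≡ 28.
  x = λ² - 24 - 24 = 784 - 48 ≡ 11; y = λ·(24 - 11) - 5 ≡ 11. → (11, 11)
add G: (11, 11) + (24, 5). λ = (5 - 11)/(24 - 11) ≡ 23/13 mod 29. 13⁻¹ ≡ 9 (mod 29), so λ ≡ 4.
  x = λ² - 11 - 24 = 16 - 35 ≡ 10; y = λ·(11 - 10) - 11 ≡ 22. → (10, 22)
double: tangent at (10, 22): λ = (3·10² + 2)/(2·22) ≡ 12/15. 15⁻¹ ≡ 2 (mod 29), so λ ≡ 12·2 ≡ 24.
  x = λ² - 10 - 10 = 576 - 20 ≡ 5; y = λ·(10 - 5) - 22 ≡ 11. → (5, 11)
add G: (5, 11) + (24, 5). λ = (5 - 11)/(24 - 5) ≡ 23/19 mod 29. 19⁻¹ ≡ 26 (mod 29), so λ ≡ 18.
  x = λ² - 5 - 24 = 324 - 29 ≡ 5; y = λ·(5 - 5) - 11 ≡ 18. → (5, 18)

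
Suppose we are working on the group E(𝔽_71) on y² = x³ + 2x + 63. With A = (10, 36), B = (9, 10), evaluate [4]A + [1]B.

(38, 46)

First 4A:
Repeated addition: build up to 4A.
2A: tangent at (10, 36): λ = (3·10² + 2)/(2·36) ≡ 18/1. 1⁻¹ ≡ 1 (mod 71), so λ ≡ 18·1 ≡ 18.
  x = λ² - 10 - 10 = 324 - 20 ≡ 20; y = λ·(10 - 20) - 36 ≡ 68. → (20, 68)
3A: (20, 68) + (10, 36). λ = (36 - 68)/(10 - 20) ≡ 39/61 mod 71. 61⁻¹ ≡ 7 (mod 71) since 61·7 = 427 ≡ 1, so λ ≡ 60.
  x = λ² - 20 - 10 = 3600 - 30 ≡ 20; y = λ·(20 - 20) - 68 ≡ 3. → (20, 3)
4A: (20, 3) + (10, 36). λ = (36 - 3)/(10 - 20) ≡ 33/61 mod 71. 61⁻¹ ≡ 7 (mod 71) since 61·7 = 427 ≡ 1, so λ ≡ 18.
  x = λ² - 20 - 10 = 324 - 30 ≡ 10; y = λ·(20 - 10) - 3 ≡ 35. → (10, 35)
4A = (10, 35).
Finally 4A + B:
(10, 35) + (9, 10). λ = (10 - 35)/(9 - 10) ≡ 46/70 mod 71. 70⁻¹ ≡ 70 (mod 71), so λ ≡ 25.
  x = λ² - 10 - 9 = 625 - 19 ≡ 38; y = λ·(10 - 38) - 35 ≡ 46. → (38, 46)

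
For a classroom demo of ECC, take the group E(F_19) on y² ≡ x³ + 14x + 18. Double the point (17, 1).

(2, 4)

tangent at (17, 1): λ = (3·17² + 14)/(2·1) ≡ 7/2. 2⁻¹ ≡ 10 (mod 19), so λ ≡ 7·10 ≡ 13.
  x = λ² - 17 - 17 = 169 - 34 ≡ 2; y = λ·(17 - 2) - 1 ≡ 4. → (2, 4)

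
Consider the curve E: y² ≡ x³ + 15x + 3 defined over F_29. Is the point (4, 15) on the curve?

no

y² = 15² ≡ 22; x³ + 15x + 3 = 127 ≡ 11 (mod 29). 22 ≠ 11.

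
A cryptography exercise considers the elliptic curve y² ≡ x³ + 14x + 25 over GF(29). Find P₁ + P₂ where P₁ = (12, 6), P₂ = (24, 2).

(6, 21)

(12, 6) + (24, 2). λ = (2 - 6)/(24 - 12) ≡ 25/12 mod 29. 12⁻¹ ≡ 17 (mod 29), so λ ≡ 19.
  x = λ² - 12 - 24 = 361 - 36 ≡ 6; y = λ·(12 - 6) - 6 ≡ 21. → (6, 21)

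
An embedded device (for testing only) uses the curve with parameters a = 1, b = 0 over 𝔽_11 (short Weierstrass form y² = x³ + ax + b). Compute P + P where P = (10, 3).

(0, 0)

tangent at (10, 3): λ = (3·10² + 1)/(2·3) ≡ 4/6. 6⁻¹ ≡ 2 (mod 11), so λ ≡ 4·2 ≡ 8.
  x = λ² - 10 - 10 = 64 - 20 ≡ 0; y = λ·(10 - 0) - 3 ≡ 0. → (0, 0)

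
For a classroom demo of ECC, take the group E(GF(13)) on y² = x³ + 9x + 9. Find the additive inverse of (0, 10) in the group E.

-(0, 10) = (0, -10 mod 13) = (0, 3).

(0, 3)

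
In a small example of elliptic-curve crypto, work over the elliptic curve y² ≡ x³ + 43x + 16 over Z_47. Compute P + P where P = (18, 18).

tangent at (18, 18): λ = (3·18² + 43)/(2·18) ≡ 28/36. 36⁻¹ ≡ 17 (mod 47) since 36·17 = 612 ≡ 1, so λ ≡ 28·17 ≡ 6.
  x = λ² - 18 - 18 = 36 - 36 ≡ 0; y = λ·(18 - 0) - 18 ≡ 43. → (0, 43)

(0, 43)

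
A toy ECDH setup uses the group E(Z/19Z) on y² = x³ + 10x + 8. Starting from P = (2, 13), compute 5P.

Repeated addition: build up to 5P.
2P: tangent at (2, 13): λ = (3·2² + 10)/(2·13) ≡ 3/7. 7⁻¹ ≡ 11 (mod 19) since 7·11 = 77 ≡ 1, so λ ≡ 3·11 ≡ 14.
  x = λ² - 2 - 2 = 196 - 4 ≡ 2; y = λ·(2 - 2) - 13 ≡ 6. → (2, 6)
3P: (2, 6) + (2, 13): same x and y₁ ≡ -y₂, so the sum is 𝒪.
4P: 𝒪 + (2, 13) = (2, 13) (identity).
5P: tangent at (2, 13): λ = (3·2² + 10)/(2·13) ≡ 3/7. 7⁻¹ ≡ 11 (mod 19), so λ ≡ 3·11 ≡ 14.
  x = λ² - 2 - 2 = 196 - 4 ≡ 2; y = λ·(2 - 2) - 13 ≡ 6. → (2, 6)

(2, 6)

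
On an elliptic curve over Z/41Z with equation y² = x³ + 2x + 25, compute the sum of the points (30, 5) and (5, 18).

(27, 0)

(30, 5) + (5, 18). λ = (18 - 5)/(5 - 30) ≡ 13/16 mod 41. 16⁻¹ ≡ 18 (mod 41), so λ ≡ 29.
  x = λ² - 30 - 5 = 841 - 35 ≡ 27; y = λ·(30 - 27) - 5 ≡ 0. → (27, 0)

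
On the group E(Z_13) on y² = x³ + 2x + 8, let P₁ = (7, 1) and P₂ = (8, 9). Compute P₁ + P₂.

(7, 1) + (8, 9). λ = (9 - 1)/(8 - 7) ≡ 8/1 mod 13. 1⁻¹ ≡ 1 (mod 13), so λ ≡ 8.
  x = λ² - 7 - 8 = 64 - 15 ≡ 10; y = λ·(7 - 10) - 1 ≡ 1. → (10, 1)

(10, 1)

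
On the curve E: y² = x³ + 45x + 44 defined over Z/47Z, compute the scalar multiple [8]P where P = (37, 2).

(3, 21)

Double-and-add on 8 = (1000)₂. Start with P = (37, 2) for the leading 1-bit.
double: tangent at (37, 2): λ = (3·37² + 45)/(2·2) ≡ 16/4. 4⁻¹ ≡ 12 (mod 47), so λ ≡ 16·12 ≡ 4.
  x = λ² - 37 - 37 = 16 - 74 ≡ 36; y = λ·(37 - 36) - 2 ≡ 2. → (36, 2)
double: tangent at (36, 2): λ = (3·36² + 45)/(2·2) ≡ 32/4. 4⁻¹ ≡ 12 (mod 47) since 4·12 = 48 ≡ 1, so λ ≡ 32·12 ≡ 8.
  x = λ² - 36 - 36 = 64 - 72 ≡ 39; y = λ·(36 - 39) - 2 ≡ 21. → (39, 21)
double: tangent at (39, 21): λ = (3·39² + 45)/(2·21) ≡ 2/42. 42⁻¹ ≡ 28 (mod 47) since 42·28 = 1176 ≡ 1, so λ ≡ 2·28 ≡ 9.
  x = λ² - 39 - 39 = 81 - 78 ≡ 3; y = λ·(39 - 3) - 21 ≡ 21. → (3, 21)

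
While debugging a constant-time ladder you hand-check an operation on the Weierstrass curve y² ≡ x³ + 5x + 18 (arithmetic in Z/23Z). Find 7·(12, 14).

Write Q = (12, 14).
Double-and-add on 7 = (111)₂. Start with Q = (12, 14) for the leading 1-bit.
double: tangent at (12, 14): λ = (3·12² + 5)/(2·14) ≡ 0/5. 5⁻¹ ≡ 14 (mod 23) since 5·14 = 70 ≡ 1, so λ ≡ 0·14 ≡ 0.
  x = λ² - 12 - 12 = 0 - 24 ≡ 22; y = λ·(12 - 22) - 14 ≡ 9. → (22, 9)
add Q: (22, 9) + (12, 14). λ = (14 - 9)/(12 - 22) ≡ 5/13 mod 23. 13⁻¹ ≡ 16 (mod 23), so λ ≡ 11.
  x = λ² - 22 - 12 = 121 - 34 ≡ 18; y = λ·(22 - 18) - 9 ≡ 12. → (18, 12)
double: tangent at (18, 12): λ = (3·18² + 5)/(2·12) ≡ 11/1. 1⁻¹ ≡ 1 (mod 23) since 1·1 = 1 ≡ 1, so λ ≡ 11·1 ≡ 11.
  x = λ² - 18 - 18 = 121 - 36 ≡ 16; y = λ·(18 - 16) - 12 ≡ 10. → (16, 10)
add Q: (16, 10) + (12, 14). λ = (14 - 10)/(12 - 16) ≡ 4/19 mod 23. 19⁻¹ ≡ 17 (mod 23) since 19·17 = 323 ≡ 1, so λ ≡ 22.
  x = λ² - 16 - 12 = 484 - 28 ≡ 19; y = λ·(16 - 19) - 10 ≡ 16. → (19, 16)

(19, 16)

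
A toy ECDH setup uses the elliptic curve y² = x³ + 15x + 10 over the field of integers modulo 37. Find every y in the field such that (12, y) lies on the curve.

x³ + 15x + 10 = 1918 ≡ 31 (mod 37).
31 is a non-residue mod 37; no y exists.

none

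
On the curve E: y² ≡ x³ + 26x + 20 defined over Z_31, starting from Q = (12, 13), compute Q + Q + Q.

Repeated addition: build up to 3Q.
2Q: tangent at (12, 13): λ = (3·12² + 26)/(2·13) ≡ 24/26. 26⁻¹ ≡ 6 (mod 31), so λ ≡ 24·6 ≡ 20.
  x = λ² - 12 - 12 = 400 - 24 ≡ 4; y = λ·(12 - 4) - 13 ≡ 23. → (4, 23)
3Q: (4, 23) + (12, 13). λ = (13 - 23)/(12 - 4) ≡ 21/8 mod 31. 8⁻¹ ≡ 4 (mod 31), so λ ≡ 22.
  x = λ² - 4 - 12 = 484 - 16 ≡ 3; y = λ·(4 - 3) - 23 ≡ 30. → (3, 30)

(3, 30)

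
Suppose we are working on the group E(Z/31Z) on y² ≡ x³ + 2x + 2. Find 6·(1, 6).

Write G = (1, 6).
Repeated addition: build up to 6G.
2G: tangent at (1, 6): λ = (3·1² + 2)/(2·6) ≡ 5/12. 12⁻¹ ≡ 13 (mod 31), so λ ≡ 5·13 ≡ 3.
  x = λ² - 1 - 1 = 9 - 2 ≡ 7; y = λ·(1 - 7) - 6 ≡ 7. → (7, 7)
3G: (7, 7) + (1, 6). λ = (6 - 7)/(1 - 7) ≡ 30/25 mod 31. 25⁻¹ ≡ 5 (mod 31), so λ ≡ 26.
  x = λ² - 7 - 1 = 676 - 8 ≡ 17; y = λ·(7 - 17) - 7 ≡ 12. → (17, 12)
4G: (17, 12) + (1, 6). λ = (6 - 12)/(1 - 17) ≡ 25/15 mod 31. 15⁻¹ ≡ 29 (mod 31), so λ ≡ 12.
  x = λ² - 17 - 1 = 144 - 18 ≡ 2; y = λ·(17 - 2) - 12 ≡ 13. → (2, 13)
5G: (2, 13) + (1, 6). λ = (6 - 13)/(1 - 2) ≡ 24/30 mod 31. 30⁻¹ ≡ 30 (mod 31), so λ ≡ 7.
  x = λ² - 2 - 1 = 49 - 3 ≡ 15; y = λ·(2 - 15) - 13 ≡ 20. → (15, 20)
6G: (15, 20) + (1, 6). λ = (6 - 20)/(1 - 15) ≡ 17/17 mod 31. 17⁻¹ ≡ 11 (mod 31), so λ ≡ 1.
  x = λ² - 15 - 1 = 1 - 16 ≡ 16; y = λ·(15 - 16) - 20 ≡ 10. → (16, 10)

(16, 10)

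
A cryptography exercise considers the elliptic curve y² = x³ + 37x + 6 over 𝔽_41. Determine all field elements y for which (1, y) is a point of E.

x³ + 37x + 6 = 44 ≡ 3 (mod 41).
3 is a non-residue mod 41; no y exists.

none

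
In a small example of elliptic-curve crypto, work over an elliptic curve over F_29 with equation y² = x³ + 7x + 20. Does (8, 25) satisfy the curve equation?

y² = 25² ≡ 16; x³ + 7x + 20 = 588 ≡ 8 (mod 29). 16 ≠ 8.

no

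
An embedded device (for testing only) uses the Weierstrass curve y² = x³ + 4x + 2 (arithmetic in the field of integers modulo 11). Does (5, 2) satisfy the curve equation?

y² = 2² ≡ 4; x³ + 4x + 2 = 147 ≡ 4 (mod 11). 4 = 4.

yes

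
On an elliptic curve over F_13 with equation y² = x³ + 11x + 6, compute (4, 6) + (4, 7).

O

The two points share x = 4 and their y-coordinates satisfy 6 + 7 ≡ 0 (mod 13), so they are inverses. Their sum is 𝒪.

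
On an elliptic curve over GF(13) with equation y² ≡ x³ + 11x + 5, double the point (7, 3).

tangent at (7, 3): λ = (3·7² + 11)/(2·3) ≡ 2/6. 6⁻¹ ≡ 11 (mod 13), so λ ≡ 2·11 ≡ 9.
  x = λ² - 7 - 7 = 81 - 14 ≡ 2; y = λ·(7 - 2) - 3 ≡ 3. → (2, 3)

(2, 3)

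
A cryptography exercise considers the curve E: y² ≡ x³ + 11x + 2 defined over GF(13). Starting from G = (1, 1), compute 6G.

(1, 1)

Repeated addition: build up to 6G.
2G: tangent at (1, 1): λ = (3·1² + 11)/(2·1) ≡ 1/2. 2⁻¹ ≡ 7 (mod 13), so λ ≡ 1·7 ≡ 7.
  x = λ² - 1 - 1 = 49 - 2 ≡ 8; y = λ·(1 - 8) - 1 ≡ 2. → (8, 2)
3G: (8, 2) + (1, 1). λ = (1 - 2)/(1 - 8) ≡ 12/6 mod 13. 6⁻¹ ≡ 11 (mod 13), so λ ≡ 2.
  x = λ² - 8 - 1 = 4 - 9 ≡ 8; y = λ·(8 - 8) - 2 ≡ 11. → (8, 11)
4G: (8, 11) + (1, 1). λ = (1 - 11)/(1 - 8) ≡ 3/6 mod 13. 6⁻¹ ≡ 11 (mod 13), so λ ≡ 7.
  x = λ² - 8 - 1 = 49 - 9 ≡ 1; y = λ·(8 - 1) - 11 ≡ 12. → (1, 12)
5G: (1, 12) + (1, 1): same x and y₁ ≡ -y₂, so the sum is 𝒪.
6G: 𝒪 + (1, 1) = (1, 1) (identity).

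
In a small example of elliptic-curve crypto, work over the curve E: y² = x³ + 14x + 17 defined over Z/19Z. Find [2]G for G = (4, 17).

(9, 13)

tangent at (4, 17): λ = (3·4² + 14)/(2·17) ≡ 5/15. 15⁻¹ ≡ 14 (mod 19) since 15·14 = 210 ≡ 1, so λ ≡ 5·14 ≡ 13.
  x = λ² - 4 - 4 = 169 - 8 ≡ 9; y = λ·(4 - 9) - 17 ≡ 13. → (9, 13)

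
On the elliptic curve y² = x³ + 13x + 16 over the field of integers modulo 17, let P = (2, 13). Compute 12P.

Double-and-add on 12 = (1100)₂. Start with P = (2, 13) for the leading 1-bit.
double: tangent at (2, 13): λ = (3·2² + 13)/(2·13) ≡ 8/9. 9⁻¹ ≡ 2 (mod 17), so λ ≡ 8·2 ≡ 16.
  x = λ² - 2 - 2 = 256 - 4 ≡ 14; y = λ·(2 - 14) - 13 ≡ 16. → (14, 16)
add P: (14, 16) + (2, 13). λ = (13 - 16)/(2 - 14) ≡ 14/5 mod 17. 5⁻¹ ≡ 7 (mod 17) since 5·7 = 35 ≡ 1, so λ ≡ 13.
  x = λ² - 14 - 2 = 169 - 16 ≡ 0; y = λ·(14 - 0) - 16 ≡ 13. → (0, 13)
double: tangent at (0, 13): λ = (3·0² + 13)/(2·13) ≡ 13/9. 9⁻¹ ≡ 2 (mod 17), so λ ≡ 13·2 ≡ 9.
  x = λ² - 0 - 0 = 81 - 0 ≡ 13; y = λ·(0 - 13) - 13 ≡ 6. → (13, 6)
double: tangent at (13, 6): λ = (3·13² + 13)/(2·6) ≡ 10/12. 12⁻¹ ≡ 10 (mod 17), so λ ≡ 10·10 ≡ 15.
  x = λ² - 13 - 13 = 225 - 26 ≡ 12; y = λ·(13 - 12) - 6 ≡ 9. → (12, 9)

(12, 9)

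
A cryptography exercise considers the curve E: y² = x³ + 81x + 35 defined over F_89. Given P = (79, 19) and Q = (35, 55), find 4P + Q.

(77, 19)

First 4P:
Repeated addition: build up to 4P.
2P: tangent at (79, 19): λ = (3·79² + 81)/(2·19) ≡ 25/38. 38⁻¹ ≡ 82 (mod 89), so λ ≡ 25·82 ≡ 3.
  x = λ² - 79 - 79 = 9 - 158 ≡ 29; y = λ·(79 - 29) - 19 ≡ 42. → (29, 42)
3P: (29, 42) + (79, 19). λ = (19 - 42)/(79 - 29) ≡ 66/50 mod 89. 50⁻¹ ≡ 73 (mod 89), so λ ≡ 12.
  x = λ² - 29 - 79 = 144 - 108 ≡ 36; y = λ·(29 - 36) - 42 ≡ 52. → (36, 52)
4P: (36, 52) + (79, 19). λ = (19 - 52)/(79 - 36) ≡ 56/43 mod 89. 43⁻¹ ≡ 29 (mod 89), so λ ≡ 22.
  x = λ² - 36 - 79 = 484 - 115 ≡ 13; y = λ·(36 - 13) - 52 ≡ 9. → (13, 9)
4P = (13, 9).
Finally 4P + Q:
(13, 9) + (35, 55). λ = (55 - 9)/(35 - 13) ≡ 46/22 mod 89. 22⁻¹ ≡ 85 (mod 89), so λ ≡ 83.
  x = λ² - 13 - 35 = 6889 - 48 ≡ 77; y = λ·(13 - 77) - 9 ≡ 19. → (77, 19)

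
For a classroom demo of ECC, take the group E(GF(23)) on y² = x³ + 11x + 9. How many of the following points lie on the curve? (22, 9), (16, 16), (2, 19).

2

(22, 9): 9² ≡ 12, rhs ≡ 20 → off.
(16, 16): 16² ≡ 3, rhs ≡ 3 → on.
(2, 19): 19² ≡ 16, rhs ≡ 16 → on.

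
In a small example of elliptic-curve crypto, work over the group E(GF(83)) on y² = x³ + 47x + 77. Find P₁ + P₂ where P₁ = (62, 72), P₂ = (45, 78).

(35, 21)

(62, 72) + (45, 78). λ = (78 - 72)/(45 - 62) ≡ 6/66 mod 83. 66⁻¹ ≡ 39 (mod 83), so λ ≡ 68.
  x = λ² - 62 - 45 = 4624 - 107 ≡ 35; y = λ·(62 - 35) - 72 ≡ 21. → (35, 21)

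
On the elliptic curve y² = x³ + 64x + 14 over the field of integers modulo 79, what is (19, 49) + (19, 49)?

tangent at (19, 49): λ = (3·19² + 64)/(2·49) ≡ 41/19. 19⁻¹ ≡ 25 (mod 79) since 19·25 = 475 ≡ 1, so λ ≡ 41·25 ≡ 77.
  x = λ² - 19 - 19 = 5929 - 38 ≡ 45; y = λ·(19 - 45) - 49 ≡ 3. → (45, 3)

(45, 3)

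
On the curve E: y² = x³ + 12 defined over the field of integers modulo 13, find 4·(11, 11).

(0, 5)

Write P = (11, 11).
Repeated addition: build up to 4P.
2P: tangent at (11, 11): λ = (3·11² + 0)/(2·11) ≡ 12/9. 9⁻¹ ≡ 3 (mod 13), so λ ≡ 12·3 ≡ 10.
  x = λ² - 11 - 11 = 100 - 22 ≡ 0; y = λ·(11 - 0) - 11 ≡ 8. → (0, 8)
3P: (0, 8) + (11, 11). λ = (11 - 8)/(11 - 0) ≡ 3/11 mod 13. 11⁻¹ ≡ 6 (mod 13) since 11·6 = 66 ≡ 1, so λ ≡ 5.
  x = λ² - 0 - 11 = 25 - 11 ≡ 1; y = λ·(0 - 1) - 8 ≡ 0. → (1, 0)
4P: (1, 0) + (11, 11). λ = (11 - 0)/(11 - 1) ≡ 11/10 mod 13. 10⁻¹ ≡ 4 (mod 13) since 10·4 = 40 ≡ 1, so λ ≡ 5.
  x = λ² - 1 - 11 = 25 - 12 ≡ 0; y = λ·(1 - 0) - 0 ≡ 5. → (0, 5)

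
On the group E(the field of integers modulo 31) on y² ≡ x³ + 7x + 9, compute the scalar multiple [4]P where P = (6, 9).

(10, 26)

Repeated addition: build up to 4P.
2P: tangent at (6, 9): λ = (3·6² + 7)/(2·9) ≡ 22/18. 18⁻¹ ≡ 19 (mod 31), so λ ≡ 22·19 ≡ 15.
  x = λ² - 6 - 6 = 225 - 12 ≡ 27; y = λ·(6 - 27) - 9 ≡ 17. → (27, 17)
3P: (27, 17) + (6, 9). λ = (9 - 17)/(6 - 27) ≡ 23/10 mod 31. 10⁻¹ ≡ 28 (mod 31) since 10·28 = 280 ≡ 1, so λ ≡ 24.
  x = λ² - 27 - 6 = 576 - 33 ≡ 16; y = λ·(27 - 16) - 17 ≡ 30. → (16, 30)
4P: (16, 30) + (6, 9). λ = (9 - 30)/(6 - 16) ≡ 10/21 mod 31. 21⁻¹ ≡ 3 (mod 31), so λ ≡ 30.
  x = λ² - 16 - 6 = 900 - 22 ≡ 10; y = λ·(16 - 10) - 30 ≡ 26. → (10, 26)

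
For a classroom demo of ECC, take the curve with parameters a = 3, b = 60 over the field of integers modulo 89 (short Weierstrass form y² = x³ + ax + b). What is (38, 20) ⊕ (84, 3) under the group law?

(46, 41)

(38, 20) + (84, 3). λ = (3 - 20)/(84 - 38) ≡ 72/46 mod 89. 46⁻¹ ≡ 60 (mod 89) since 46·60 = 2760 ≡ 1, so λ ≡ 48.
  x = λ² - 38 - 84 = 2304 - 122 ≡ 46; y = λ·(38 - 46) - 20 ≡ 41. → (46, 41)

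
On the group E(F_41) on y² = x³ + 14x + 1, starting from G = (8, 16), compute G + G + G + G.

Double-and-add on 4 = (100)₂. Start with G = (8, 16) for the leading 1-bit.
double: tangent at (8, 16): λ = (3·8² + 14)/(2·16) ≡ 1/32. 32⁻¹ ≡ 9 (mod 41) since 32·9 = 288 ≡ 1, so λ ≡ 1·9 ≡ 9.
  x = λ² - 8 - 8 = 81 - 16 ≡ 24; y = λ·(8 - 24) - 16 ≡ 4. → (24, 4)
double: tangent at (24, 4): λ = (3·24² + 14)/(2·4) ≡ 20/8. 8⁻¹ ≡ 36 (mod 41), so λ ≡ 20·36 ≡ 23.
  x = λ² - 24 - 24 = 529 - 48 ≡ 30; y = λ·(24 - 30) - 4 ≡ 22. → (30, 22)

(30, 22)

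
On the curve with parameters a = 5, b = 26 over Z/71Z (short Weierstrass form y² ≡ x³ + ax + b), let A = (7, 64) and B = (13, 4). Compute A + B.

(7, 64) + (13, 4). λ = (4 - 64)/(13 - 7) ≡ 11/6 mod 71. 6⁻¹ ≡ 12 (mod 71), so λ ≡ 61.
  x = λ² - 7 - 13 = 3721 - 20 ≡ 9; y = λ·(7 - 9) - 64 ≡ 27. → (9, 27)

(9, 27)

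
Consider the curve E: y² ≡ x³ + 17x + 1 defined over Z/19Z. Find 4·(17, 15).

Write Q = (17, 15).
Double-and-add on 4 = (100)₂. Start with Q = (17, 15) for the leading 1-bit.
double: tangent at (17, 15): λ = (3·17² + 17)/(2·15) ≡ 10/11. 11⁻¹ ≡ 7 (mod 19), so λ ≡ 10·7 ≡ 13.
  x = λ² - 17 - 17 = 169 - 34 ≡ 2; y = λ·(17 - 2) - 15 ≡ 9. → (2, 9)
double: tangent at (2, 9): λ = (3·2² + 17)/(2·9) ≡ 10/18. 18⁻¹ ≡ 18 (mod 19) since 18·18 = 324 ≡ 1, so λ ≡ 10·18 ≡ 9.
  x = λ² - 2 - 2 = 81 - 4 ≡ 1; y = λ·(2 - 1) - 9 ≡ 0. → (1, 0)

(1, 0)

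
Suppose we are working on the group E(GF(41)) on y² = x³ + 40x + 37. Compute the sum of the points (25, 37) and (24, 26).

(31, 20)

(25, 37) + (24, 26). λ = (26 - 37)/(24 - 25) ≡ 30/40 mod 41. 40⁻¹ ≡ 40 (mod 41), so λ ≡ 11.
  x = λ² - 25 - 24 = 121 - 49 ≡ 31; y = λ·(25 - 31) - 37 ≡ 20. → (31, 20)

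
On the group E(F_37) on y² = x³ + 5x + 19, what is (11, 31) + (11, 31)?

(14, 24)

tangent at (11, 31): λ = (3·11² + 5)/(2·31) ≡ 35/25. 25⁻¹ ≡ 3 (mod 37), so λ ≡ 35·3 ≡ 31.
  x = λ² - 11 - 11 = 961 - 22 ≡ 14; y = λ·(11 - 14) - 31 ≡ 24. → (14, 24)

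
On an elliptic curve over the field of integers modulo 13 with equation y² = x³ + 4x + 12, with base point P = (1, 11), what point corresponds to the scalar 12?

(9, 7)

Repeated addition: build up to 12P.
2P: tangent at (1, 11): λ = (3·1² + 4)/(2·11) ≡ 7/9. 9⁻¹ ≡ 3 (mod 13) since 9·3 = 27 ≡ 1, so λ ≡ 7·3 ≡ 8.
  x = λ² - 1 - 1 = 64 - 2 ≡ 10; y = λ·(1 - 10) - 11 ≡ 8. → (10, 8)
3P: (10, 8) + (1, 11). λ = (11 - 8)/(1 - 10) ≡ 3/4 mod 13. 4⁻¹ ≡ 10 (mod 13), so λ ≡ 4.
  x = λ² - 10 - 1 = 16 - 11 ≡ 5; y = λ·(10 - 5) - 8 ≡ 12. → (5, 12)
4P: (5, 12) + (1, 11). λ = (11 - 12)/(1 - 5) ≡ 12/9 mod 13. 9⁻¹ ≡ 3 (mod 13), so λ ≡ 10.
  x = λ² - 5 - 1 = 100 - 6 ≡ 3; y = λ·(5 - 3) - 12 ≡ 8. → (3, 8)
5P: (3, 8) + (1, 11). λ = (11 - 8)/(1 - 3) ≡ 3/11 mod 13. 11⁻¹ ≡ 6 (mod 13) since 11·6 = 66 ≡ 1, so λ ≡ 5.
  x = λ² - 3 - 1 = 25 - 4 ≡ 8; y = λ·(3 - 8) - 8 ≡ 6. → (8, 6)
6P: (8, 6) + (1, 11). λ = (11 - 6)/(1 - 8) ≡ 5/6 mod 13. 6⁻¹ ≡ 11 (mod 13) since 6·11 = 66 ≡ 1, so λ ≡ 3.
  x = λ² - 8 - 1 = 9 - 9 ≡ 0; y = λ·(8 - 0) - 6 ≡ 5. → (0, 5)
7P: (0, 5) + (1, 11). λ = (11 - 5)/(1 - 0) ≡ 6/1 mod 13. 1⁻¹ ≡ 1 (mod 13) since 1·1 = 1 ≡ 1, so λ ≡ 6.
  x = λ² - 0 - 1 = 36 - 1 ≡ 9; y = λ·(0 - 9) - 5 ≡ 6. → (9, 6)
8P: (9, 6) + (1, 11). λ = (11 - 6)/(1 - 9) ≡ 5/5 mod 13. 5⁻¹ ≡ 8 (mod 13) since 5·8 = 40 ≡ 1, so λ ≡ 1.
  x = λ² - 9 - 1 = 1 - 10 ≡ 4; y = λ·(9 - 4) - 6 ≡ 12. → (4, 12)
9P: (4, 12) + (1, 11). λ = (11 - 12)/(1 - 4) ≡ 12/10 mod 13. 10⁻¹ ≡ 4 (mod 13) since 10·4 = 40 ≡ 1, so λ ≡ 9.
  x = λ² - 4 - 1 = 81 - 5 ≡ 11; y = λ·(4 - 11) - 12 ≡ 3. → (11, 3)
10P: (11, 3) + (1, 11). λ = (11 - 3)/(1 - 11) ≡ 8/3 mod 13. 3⁻¹ ≡ 9 (mod 13) since 3·9 = 27 ≡ 1, so λ ≡ 7.
  x = λ² - 11 - 1 = 49 - 12 ≡ 11; y = λ·(11 - 11) - 3 ≡ 10. → (11, 10)
11P: (11, 10) + (1, 11). λ = (11 - 10)/(1 - 11) ≡ 1/3 mod 13. 3⁻¹ ≡ 9 (mod 13) since 3·9 = 27 ≡ 1, so λ ≡ 9.
  x = λ² - 11 - 1 = 81 - 12 ≡ 4; y = λ·(11 - 4) - 10 ≡ 1. → (4, 1)
12P: (4, 1) + (1, 11). λ = (11 - 1)/(1 - 4) ≡ 10/10 mod 13. 10⁻¹ ≡ 4 (mod 13) since 10·4 = 40 ≡ 1, so λ ≡ 1.
  x = λ² - 4 - 1 = 1 - 5 ≡ 9; y = λ·(4 - 9) - 1 ≡ 7. → (9, 7)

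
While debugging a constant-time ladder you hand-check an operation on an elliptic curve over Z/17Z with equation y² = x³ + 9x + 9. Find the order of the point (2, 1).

8

2P: tangent at (2, 1): λ = (3·2² + 9)/(2·1) ≡ 4/2. 2⁻¹ ≡ 9 (mod 17) since 2·9 = 18 ≡ 1, so λ ≡ 4·9 ≡ 2.
  x = λ² - 2 - 2 = 4 - 4 ≡ 0; y = λ·(2 - 0) - 1 ≡ 3. → (0, 3)
3P: (0, 3) + (2, 1). λ = (1 - 3)/(2 - 0) ≡ 15/2 mod 17. 2⁻¹ ≡ 9 (mod 17), so λ ≡ 16.
  x = λ² - 0 - 2 = 256 - 2 ≡ 16; y = λ·(0 - 16) - 3 ≡ 13. → (16, 13)
4P: (16, 13) + (2, 1). λ = (1 - 13)/(2 - 16) ≡ 5/3 mod 17. 3⁻¹ ≡ 6 (mod 17) since 3·6 = 18 ≡ 1, so λ ≡ 13.
  x = λ² - 16 - 2 = 169 - 18 ≡ 15; y = λ·(16 - 15) - 13 ≡ 0. → (15, 0)
5P: (15, 0) + (2, 1). λ = (1 - 0)/(2 - 15) ≡ 1/4 mod 17. 4⁻¹ ≡ 13 (mod 17), so λ ≡ 13.
  x = λ² - 15 - 2 = 169 - 17 ≡ 16; y = λ·(15 - 16) - 0 ≡ 4. → (16, 4)
6P: (16, 4) + (2, 1). λ = (1 - 4)/(2 - 16) ≡ 14/3 mod 17. 3⁻¹ ≡ 6 (mod 17) since 3·6 = 18 ≡ 1, so λ ≡ 16.
  x = λ² - 16 - 2 = 256 - 18 ≡ 0; y = λ·(16 - 0) - 4 ≡ 14. → (0, 14)
7P: (0, 14) + (2, 1). λ = (1 - 14)/(2 - 0) ≡ 4/2 mod 17. 2⁻¹ ≡ 9 (mod 17), so λ ≡ 2.
  x = λ² - 0 - 2 = 4 - 2 ≡ 2; y = λ·(0 - 2) - 14 ≡ 16. → (2, 16)
8P: (2, 16) + (2, 1): same x and y₁ ≡ -y₂, so the sum is O.
8P = O, so the order is 8.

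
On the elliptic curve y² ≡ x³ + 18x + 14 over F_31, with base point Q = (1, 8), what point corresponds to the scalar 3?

(8, 9)

Repeated addition: build up to 3Q.
2Q: tangent at (1, 8): λ = (3·1² + 18)/(2·8) ≡ 21/16. 16⁻¹ ≡ 2 (mod 31), so λ ≡ 21·2 ≡ 11.
  x = λ² - 1 - 1 = 121 - 2 ≡ 26; y = λ·(1 - 26) - 8 ≡ 27. → (26, 27)
3Q: (26, 27) + (1, 8). λ = (8 - 27)/(1 - 26) ≡ 12/6 mod 31. 6⁻¹ ≡ 26 (mod 31), so λ ≡ 2.
  x = λ² - 26 - 1 = 4 - 27 ≡ 8; y = λ·(26 - 8) - 27 ≡ 9. → (8, 9)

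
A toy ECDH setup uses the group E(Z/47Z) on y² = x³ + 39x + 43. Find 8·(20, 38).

(37, 43)

Write Q = (20, 38).
Double-and-add on 8 = (1000)₂. Start with Q = (20, 38) for the leading 1-bit.
double: tangent at (20, 38): λ = (3·20² + 39)/(2·38) ≡ 17/29. 29⁻¹ ≡ 13 (mod 47) since 29·13 = 377 ≡ 1, so λ ≡ 17·13 ≡ 33.
  x = λ² - 20 - 20 = 1089 - 40 ≡ 15; y = λ·(20 - 15) - 38 ≡ 33. → (15, 33)
double: tangent at (15, 33): λ = (3·15² + 39)/(2·33) ≡ 9/19. 19⁻¹ ≡ 5 (mod 47), so λ ≡ 9·5 ≡ 45.
  x = λ² - 15 - 15 = 2025 - 30 ≡ 21; y = λ·(15 - 21) - 33 ≡ 26. → (21, 26)
double: tangent at (21, 26): λ = (3·21² + 39)/(2·26) ≡ 46/5. 5⁻¹ ≡ 19 (mod 47), so λ ≡ 46·19 ≡ 28.
  x = λ² - 21 - 21 = 784 - 42 ≡ 37; y = λ·(21 - 37) - 26 ≡ 43. → (37, 43)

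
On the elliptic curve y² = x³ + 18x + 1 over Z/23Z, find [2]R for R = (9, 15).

tangent at (9, 15): λ = (3·9² + 18)/(2·15) ≡ 8/7. 7⁻¹ ≡ 10 (mod 23), so λ ≡ 8·10 ≡ 11.
  x = λ² - 9 - 9 = 121 - 18 ≡ 11; y = λ·(9 - 11) - 15 ≡ 9. → (11, 9)

(11, 9)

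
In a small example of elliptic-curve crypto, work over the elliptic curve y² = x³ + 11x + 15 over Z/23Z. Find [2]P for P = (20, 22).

(22, 16)

tangent at (20, 22): λ = (3·20² + 11)/(2·22) ≡ 15/21. 21⁻¹ ≡ 11 (mod 23), so λ ≡ 15·11 ≡ 4.
  x = λ² - 20 - 20 = 16 - 40 ≡ 22; y = λ·(20 - 22) - 22 ≡ 16. → (22, 16)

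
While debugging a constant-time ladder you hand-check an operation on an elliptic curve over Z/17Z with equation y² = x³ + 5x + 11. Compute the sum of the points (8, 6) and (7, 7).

(3, 6)

(8, 6) + (7, 7). λ = (7 - 6)/(7 - 8) ≡ 1/16 mod 17. 16⁻¹ ≡ 16 (mod 17), so λ ≡ 16.
  x = λ² - 8 - 7 = 256 - 15 ≡ 3; y = λ·(8 - 3) - 6 ≡ 6. → (3, 6)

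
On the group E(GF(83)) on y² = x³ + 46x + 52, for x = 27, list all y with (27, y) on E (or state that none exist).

12, 71

x³ + 46x + 52 = 20977 ≡ 61 (mod 83).
Square roots of 61 mod 83: 12 and 71 (since 12² = 144 ≡ 61).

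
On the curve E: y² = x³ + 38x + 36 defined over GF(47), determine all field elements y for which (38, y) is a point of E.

x³ + 38x + 36 = 56352 ≡ 46 (mod 47).
46 is a non-residue mod 47; no y exists.

none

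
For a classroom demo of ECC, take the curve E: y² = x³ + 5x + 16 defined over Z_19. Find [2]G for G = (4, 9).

tangent at (4, 9): λ = (3·4² + 5)/(2·9) ≡ 15/18. 18⁻¹ ≡ 18 (mod 19), so λ ≡ 15·18 ≡ 4.
  x = λ² - 4 - 4 = 16 - 8 ≡ 8; y = λ·(4 - 8) - 9 ≡ 13. → (8, 13)

(8, 13)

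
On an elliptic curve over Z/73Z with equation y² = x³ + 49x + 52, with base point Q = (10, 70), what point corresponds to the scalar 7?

Double-and-add on 7 = (111)₂. Start with Q = (10, 70) for the leading 1-bit.
double: tangent at (10, 70): λ = (3·10² + 49)/(2·70) ≡ 57/67. 67⁻¹ ≡ 12 (mod 73), so λ ≡ 57·12 ≡ 27.
  x = λ² - 10 - 10 = 729 - 20 ≡ 52; y = λ·(10 - 52) - 70 ≡ 37. → (52, 37)
add Q: (52, 37) + (10, 70). λ = (70 - 37)/(10 - 52) ≡ 33/31 mod 73. 31⁻¹ ≡ 33 (mod 73), so λ ≡ 67.
  x = λ² - 52 - 10 = 4489 - 62 ≡ 47; y = λ·(52 - 47) - 37 ≡ 6. → (47, 6)
double: tangent at (47, 6): λ = (3·47² + 49)/(2·6) ≡ 33/12. 12⁻¹ ≡ 67 (mod 73), so λ ≡ 33·67 ≡ 21.
  x = λ² - 47 - 47 = 441 - 94 ≡ 55; y = λ·(47 - 55) - 6 ≡ 45. → (55, 45)
add Q: (55, 45) + (10, 70). λ = (70 - 45)/(10 - 55) ≡ 25/28 mod 73. 28⁻¹ ≡ 60 (mod 73) since 28·60 = 1680 ≡ 1, so λ ≡ 40.
  x = λ² - 55 - 10 = 1600 - 65 ≡ 2; y = λ·(55 - 2) - 45 ≡ 31. → (2, 31)

(2, 31)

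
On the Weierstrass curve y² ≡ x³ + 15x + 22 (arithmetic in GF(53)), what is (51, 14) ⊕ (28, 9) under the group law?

(51, 14) + (28, 9). λ = (9 - 14)/(28 - 51) ≡ 48/30 mod 53. 30⁻¹ ≡ 23 (mod 53), so λ ≡ 44.
  x = λ² - 51 - 28 = 1936 - 79 ≡ 2; y = λ·(51 - 2) - 14 ≡ 22. → (2, 22)

(2, 22)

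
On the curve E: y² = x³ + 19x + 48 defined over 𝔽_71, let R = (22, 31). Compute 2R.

tangent at (22, 31): λ = (3·22² + 19)/(2·31) ≡ 51/62. 62⁻¹ ≡ 63 (mod 71) since 62·63 = 3906 ≡ 1, so λ ≡ 51·63 ≡ 18.
  x = λ² - 22 - 22 = 324 - 44 ≡ 67; y = λ·(22 - 67) - 31 ≡ 11. → (67, 11)

(67, 11)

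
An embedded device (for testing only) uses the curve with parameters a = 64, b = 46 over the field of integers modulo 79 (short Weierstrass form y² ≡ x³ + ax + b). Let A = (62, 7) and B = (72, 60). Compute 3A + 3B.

(0, 58)

First 3A:
Repeated addition: build up to 3A.
2A: tangent at (62, 7): λ = (3·62² + 64)/(2·7) ≡ 62/14. 14⁻¹ ≡ 17 (mod 79), so λ ≡ 62·17 ≡ 27.
  x = λ² - 62 - 62 = 729 - 124 ≡ 52; y = λ·(62 - 52) - 7 ≡ 26. → (52, 26)
3A: (52, 26) + (62, 7). λ = (7 - 26)/(62 - 52) ≡ 60/10 mod 79. 10⁻¹ ≡ 8 (mod 79), so λ ≡ 6.
  x = λ² - 52 - 62 = 36 - 114 ≡ 1; y = λ·(52 - 1) - 26 ≡ 43. → (1, 43)
3A = (1, 43).
Next 3B:
Repeated addition: build up to 3B.
2B: tangent at (72, 60): λ = (3·72² + 64)/(2·60) ≡ 53/41. 41⁻¹ ≡ 27 (mod 79) since 41·27 = 1107 ≡ 1, so λ ≡ 53·27 ≡ 9.
  x = λ² - 72 - 72 = 81 - 144 ≡ 16; y = λ·(72 - 16) - 60 ≡ 49. → (16, 49)
3B: (16, 49) + (72, 60). λ = (60 - 49)/(72 - 16) ≡ 11/56 mod 79. 56⁻¹ ≡ 24 (mod 79), so λ ≡ 27.
  x = λ² - 16 - 72 = 729 - 88 ≡ 9; y = λ·(16 - 9) - 49 ≡ 61. → (9, 61)
3B = (9, 61).
Finally 3A + 3B:
(1, 43) + (9, 61). λ = (61 - 43)/(9 - 1) ≡ 18/8 mod 79. 8⁻¹ ≡ 10 (mod 79), so λ ≡ 22.
  x = λ² - 1 - 9 = 484 - 10 ≡ 0; y = λ·(1 - 0) - 43 ≡ 58. → (0, 58)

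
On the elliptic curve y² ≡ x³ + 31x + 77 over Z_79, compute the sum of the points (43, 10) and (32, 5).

(43, 10) + (32, 5). λ = (5 - 10)/(32 - 43) ≡ 74/68 mod 79. 68⁻¹ ≡ 43 (mod 79) since 68·43 = 2924 ≡ 1, so λ ≡ 22.
  x = λ² - 43 - 32 = 484 - 75 ≡ 14; y = λ·(43 - 14) - 10 ≡ 75. → (14, 75)

(14, 75)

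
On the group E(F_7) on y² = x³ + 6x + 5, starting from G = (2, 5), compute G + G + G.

(3, 6)

Repeated addition: build up to 3G.
2G: tangent at (2, 5): λ = (3·2² + 6)/(2·5) ≡ 4/3. 3⁻¹ ≡ 5 (mod 7) since 3·5 = 15 ≡ 1, so λ ≡ 4·5 ≡ 6.
  x = λ² - 2 - 2 = 36 - 4 ≡ 4; y = λ·(2 - 4) - 5 ≡ 4. → (4, 4)
3G: (4, 4) + (2, 5). λ = (5 - 4)/(2 - 4) ≡ 1/5 mod 7. 5⁻¹ ≡ 3 (mod 7), so λ ≡ 3.
  x = λ² - 4 - 2 = 9 - 6 ≡ 3; y = λ·(4 - 3) - 4 ≡ 6. → (3, 6)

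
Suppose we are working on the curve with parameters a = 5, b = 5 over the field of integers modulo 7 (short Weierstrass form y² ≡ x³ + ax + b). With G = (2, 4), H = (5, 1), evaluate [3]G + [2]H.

O

First 3G:
Repeated addition: build up to 3G.
2G: tangent at (2, 4): λ = (3·2² + 5)/(2·4) ≡ 3/1. 1⁻¹ ≡ 1 (mod 7) since 1·1 = 1 ≡ 1, so λ ≡ 3·1 ≡ 3.
  x = λ² - 2 - 2 = 9 - 4 ≡ 5; y = λ·(2 - 5) - 4 ≡ 1. → (5, 1)
3G: (5, 1) + (2, 4). λ = (4 - 1)/(2 - 5) ≡ 3/4 mod 7. 4⁻¹ ≡ 2 (mod 7) since 4·2 = 8 ≡ 1, so λ ≡ 6.
  x = λ² - 5 - 2 = 36 - 7 ≡ 1; y = λ·(5 - 1) - 1 ≡ 2. → (1, 2)
3G = (1, 2).
Next 2H:
Repeated addition: build up to 2H.
2H: tangent at (5, 1): λ = (3·5² + 5)/(2·1) ≡ 3/2. 2⁻¹ ≡ 4 (mod 7) since 2·4 = 8 ≡ 1, so λ ≡ 3·4 ≡ 5.
  x = λ² - 5 - 5 = 25 - 10 ≡ 1; y = λ·(5 - 1) - 1 ≡ 5. → (1, 5)
2H = (1, 5).
Finally 3G + 2H:
(1, 2) + (1, 5): same x and y₁ ≡ -y₂, so the sum is ∞.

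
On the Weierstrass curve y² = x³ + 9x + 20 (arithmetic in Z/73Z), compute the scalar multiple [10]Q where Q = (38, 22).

(40, 40)

Double-and-add on 10 = (1010)₂. Start with Q = (38, 22) for the leading 1-bit.
double: tangent at (38, 22): λ = (3·38² + 9)/(2·22) ≡ 34/44. 44⁻¹ ≡ 5 (mod 73) since 44·5 = 220 ≡ 1, so λ ≡ 34·5 ≡ 24.
  x = λ² - 38 - 38 = 576 - 76 ≡ 62; y = λ·(38 - 62) - 22 ≡ 59. → (62, 59)
double: tangent at (62, 59): λ = (3·62² + 9)/(2·59) ≡ 7/45. 45⁻¹ ≡ 13 (mod 73), so λ ≡ 7·13 ≡ 18.
  x = λ² - 62 - 62 = 324 - 124 ≡ 54; y = λ·(62 - 54) - 59 ≡ 12. → (54, 12)
add Q: (54, 12) + (38, 22). λ = (22 - 12)/(38 - 54) ≡ 10/57 mod 73. 57⁻¹ ≡ 41 (mod 73) since 57·41 = 2337 ≡ 1, so λ ≡ 45.
  x = λ² - 54 - 38 = 2025 - 92 ≡ 35; y = λ·(54 - 35) - 12 ≡ 40. → (35, 40)
double: tangent at (35, 40): λ = (3·35² + 9)/(2·40) ≡ 34/7. 7⁻¹ ≡ 21 (mod 73), so λ ≡ 34·21 ≡ 57.
  x = λ² - 35 - 35 = 3249 - 70 ≡ 40; y = λ·(35 - 40) - 40 ≡ 40. → (40, 40)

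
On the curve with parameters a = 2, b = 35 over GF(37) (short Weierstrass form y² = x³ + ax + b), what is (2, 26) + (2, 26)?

(12, 14)

tangent at (2, 26): λ = (3·2² + 2)/(2·26) ≡ 14/15. 15⁻¹ ≡ 5 (mod 37), so λ ≡ 14·5 ≡ 33.
  x = λ² - 2 - 2 = 1089 - 4 ≡ 12; y = λ·(2 - 12) - 26 ≡ 14. → (12, 14)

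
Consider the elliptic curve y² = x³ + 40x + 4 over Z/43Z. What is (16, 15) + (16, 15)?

tangent at (16, 15): λ = (3·16² + 40)/(2·15) ≡ 34/30. 30⁻¹ ≡ 33 (mod 43), so λ ≡ 34·33 ≡ 4.
  x = λ² - 16 - 16 = 16 - 32 ≡ 27; y = λ·(16 - 27) - 15 ≡ 27. → (27, 27)

(27, 27)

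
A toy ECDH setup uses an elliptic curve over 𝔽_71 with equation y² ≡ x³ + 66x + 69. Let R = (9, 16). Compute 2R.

tangent at (9, 16): λ = (3·9² + 66)/(2·16) ≡ 25/32. 32⁻¹ ≡ 20 (mod 71) since 32·20 = 640 ≡ 1, so λ ≡ 25·20 ≡ 3.
  x = λ² - 9 - 9 = 9 - 18 ≡ 62; y = λ·(9 - 62) - 16 ≡ 38. → (62, 38)

(62, 38)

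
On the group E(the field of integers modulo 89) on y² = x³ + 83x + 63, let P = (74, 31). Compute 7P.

(61, 66)

Repeated addition: build up to 7P.
2P: tangent at (74, 31): λ = (3·74² + 83)/(2·31) ≡ 46/62. 62⁻¹ ≡ 56 (mod 89) since 62·56 = 3472 ≡ 1, so λ ≡ 46·56 ≡ 84.
  x = λ² - 74 - 74 = 7056 - 148 ≡ 55; y = λ·(74 - 55) - 31 ≡ 52. → (55, 52)
3P: (55, 52) + (74, 31). λ = (31 - 52)/(74 - 55) ≡ 68/19 mod 89. 19⁻¹ ≡ 75 (mod 89), so λ ≡ 27.
  x = λ² - 55 - 74 = 729 - 129 ≡ 66; y = λ·(55 - 66) - 52 ≡ 7. → (66, 7)
4P: (66, 7) + (74, 31). λ = (31 - 7)/(74 - 66) ≡ 24/8 mod 89. 8⁻¹ ≡ 78 (mod 89) since 8·78 = 624 ≡ 1, so λ ≡ 3.
  x = λ² - 66 - 74 = 9 - 140 ≡ 47; y = λ·(66 - 47) - 7 ≡ 50. → (47, 50)
5P: (47, 50) + (74, 31). λ = (31 - 50)/(74 - 47) ≡ 70/27 mod 89. 27⁻¹ ≡ 33 (mod 89), so λ ≡ 85.
  x = λ² - 47 - 74 = 7225 - 121 ≡ 73; y = λ·(47 - 73) - 50 ≡ 54. → (73, 54)
6P: (73, 54) + (74, 31). λ = (31 - 54)/(74 - 73) ≡ 66/1 mod 89. 1⁻¹ ≡ 1 (mod 89), so λ ≡ 66.
  x = λ² - 73 - 74 = 4356 - 147 ≡ 26; y = λ·(73 - 26) - 54 ≡ 22. → (26, 22)
7P: (26, 22) + (74, 31). λ = (31 - 22)/(74 - 26) ≡ 9/48 mod 89. 48⁻¹ ≡ 13 (mod 89), so λ ≡ 28.
  x = λ² - 26 - 74 = 784 - 100 ≡ 61; y = λ·(26 - 61) - 22 ≡ 66. → (61, 66)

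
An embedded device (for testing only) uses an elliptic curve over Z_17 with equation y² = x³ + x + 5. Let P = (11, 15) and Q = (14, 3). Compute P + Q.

(8, 7)

(11, 15) + (14, 3). λ = (3 - 15)/(14 - 11) ≡ 5/3 mod 17. 3⁻¹ ≡ 6 (mod 17) since 3·6 = 18 ≡ 1, so λ ≡ 13.
  x = λ² - 11 - 14 = 169 - 25 ≡ 8; y = λ·(11 - 8) - 15 ≡ 7. → (8, 7)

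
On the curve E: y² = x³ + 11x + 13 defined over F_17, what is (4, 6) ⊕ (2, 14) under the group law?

(4, 6) + (2, 14). λ = (14 - 6)/(2 - 4) ≡ 8/15 mod 17. 15⁻¹ ≡ 8 (mod 17) since 15·8 = 120 ≡ 1, so λ ≡ 13.
  x = λ² - 4 - 2 = 169 - 6 ≡ 10; y = λ·(4 - 10) - 6 ≡ 1. → (10, 1)

(10, 1)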